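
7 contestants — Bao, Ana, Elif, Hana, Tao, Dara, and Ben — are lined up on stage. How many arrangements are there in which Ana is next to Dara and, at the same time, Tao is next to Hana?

Treat {Ana,Dara} as one block (2 orders) and {Tao,Hana} as another (2 orders).
That leaves 5 units to arrange: 2 × 2 × 5! = 4 × 120 = 480.

480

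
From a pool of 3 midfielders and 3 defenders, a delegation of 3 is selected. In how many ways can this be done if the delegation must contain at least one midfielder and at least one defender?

Total 3-person selections from all 6: C(6,3) = 20.
Subtract selections that omit an entire group: no midfielders → C(3,3) = 1; no defenders → C(3,3) = 1.
Both groups omitted at once is impossible, so 20 − 2 = 18.

18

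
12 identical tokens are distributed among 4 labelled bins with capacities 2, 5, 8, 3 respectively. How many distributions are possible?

Without the upper bounds there are C(15,3) = 455 ways to split 12 among 4 bins.
Subtract solutions that violate a single cap (substitute x_i' = x_i − (cap_i+1)): x_1 ≥ 3 gives C(12,3) = 220; x_2 ≥ 6 gives C(9,3) = 84; x_3 ≥ 9 gives C(6,3) = 20; x_4 ≥ 4 gives C(11,3) = 165. Together 489.
Add back pairs where two caps are both exceeded: 20 + 1 + 56 + 0 + 10 + 0 = 87.
By inclusion–exclusion the count is 455 − 489 + 87 = 53.

53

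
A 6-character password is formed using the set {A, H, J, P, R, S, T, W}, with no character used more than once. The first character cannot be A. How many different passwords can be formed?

17640

The first character has 8−1 = 7 choices (anything except A).
The remaining 5 characters are filled from the other 7 symbols without repetition: 7 × 6 × 5 × 4 × 3 = 2520.
Total: 7 × 2520 = 17640.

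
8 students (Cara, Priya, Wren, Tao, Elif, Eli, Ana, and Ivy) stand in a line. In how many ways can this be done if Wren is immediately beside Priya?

10080

Place the 6 others and the Wren-Priya pair as 7 objects in a line; the pair has 2 internal arrangements.
So the count is 2·(7)! = 10080.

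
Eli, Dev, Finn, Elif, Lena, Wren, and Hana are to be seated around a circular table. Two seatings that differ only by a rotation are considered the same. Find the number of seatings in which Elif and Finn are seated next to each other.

Glue Elif and Finn into a block (2 internal orders). Seating 6 units around a circle gives (5)! arrangements.
So 2 × (5)! = 2 × 120 = 240.

240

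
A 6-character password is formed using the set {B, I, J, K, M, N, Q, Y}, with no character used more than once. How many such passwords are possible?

20160

This is a permutation of 6 out of 8: P(8,6) = 8!/2!.
8 × 7 × 6 × 5 × 4 × 3 = 20160.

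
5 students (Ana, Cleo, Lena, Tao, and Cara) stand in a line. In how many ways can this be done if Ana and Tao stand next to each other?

48

Treat {Ana, Tao} as a single unit. There are 4 units to order, and the pair itself can be ordered 2 ways.
So the count is 2·(4)! = 48.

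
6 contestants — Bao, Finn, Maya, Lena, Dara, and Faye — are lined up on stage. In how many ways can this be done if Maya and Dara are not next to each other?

480

Of the 6! = 720 arrangements, those with Maya and Dara adjacent number 2 × 5! = 240 (treat the pair as a block with 2 internal orders).
Complementary counting: 720 − 240 = 480.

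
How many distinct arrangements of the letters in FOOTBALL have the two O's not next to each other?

7560

Total arrangements of FOOTBALL: 8!/(2!·2!) = 10080.
If the two O's are adjacent, glue them into one block, leaving 7 items to arrange: (7)!/(2!) = 2520 ways.
Hence 10080 − 2520 = 7560.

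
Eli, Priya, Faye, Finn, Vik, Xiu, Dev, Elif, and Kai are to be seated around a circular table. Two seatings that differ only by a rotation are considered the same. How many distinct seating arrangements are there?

40320

Fix one person's seat to break rotational symmetry; the remaining 8 people can be arranged in (8)! = 40320 ways.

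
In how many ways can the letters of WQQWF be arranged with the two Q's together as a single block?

Treat the 2 copies of Q as a single block. The multiset to arrange is then {QQ, F, W, W}, 4 items in all.
That gives (4)!/(2!) = 12 arrangements.

12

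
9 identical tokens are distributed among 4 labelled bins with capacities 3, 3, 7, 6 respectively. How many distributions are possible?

98

By stars and bars, unrestricted non-negative solutions to x_1+…+x_4 = 9 number C(9+3,3) = 220.
Subtract solutions that violate a single cap (substitute x_i' = x_i − (cap_i+1)): x_1 ≥ 4 gives C(8,3) = 56; x_2 ≥ 4 gives C(8,3) = 56; x_3 ≥ 8 gives C(4,3) = 4; x_4 ≥ 7 gives C(5,3) = 10. Together 126.
Add back pairs where two caps are both exceeded: 4 + 0 + 0 + 0 + 0 + 0 = 4.
By inclusion–exclusion the count is 220 − 126 + 4 = 98.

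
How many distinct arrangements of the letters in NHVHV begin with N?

Fix N in the first position and arrange the remaining 4 letters.
Those 4 letters have H appearing twice and V appearing twice, giving (4)!/(2!·2!) = 6.

6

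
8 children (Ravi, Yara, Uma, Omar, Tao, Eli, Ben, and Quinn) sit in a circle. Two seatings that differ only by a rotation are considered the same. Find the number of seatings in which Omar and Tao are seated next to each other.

Glue Omar and Tao into a block (2 internal orders). Seating 7 units around a circle gives (6)! arrangements.
So 2 × (6)! = 2 × 720 = 1440.

1440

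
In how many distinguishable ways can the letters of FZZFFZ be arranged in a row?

FZZFFZ has 6 letters with F appearing 3 times and Z appearing 3 times.
So there are 6! / (3!·3!) = 20 distinguishable arrangements.

20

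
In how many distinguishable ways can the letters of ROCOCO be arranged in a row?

60

Letter multiplicities in ROCOCO: C×2, O×3, R×1.
The number of distinct arrangements is 6!/(3!·2!) = 720/12 = 60.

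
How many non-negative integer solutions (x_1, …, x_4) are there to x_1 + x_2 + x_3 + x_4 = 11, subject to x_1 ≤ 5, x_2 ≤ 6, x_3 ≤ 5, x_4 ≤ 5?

161

By stars and bars, unrestricted non-negative solutions to x_1+…+x_4 = 11 number C(11+3,3) = 364.
Subtract solutions that violate a single cap (substitute x_i' = x_i − (cap_i+1)): x_1 ≥ 6 gives C(8,3) = 56; x_2 ≥ 7 gives C(7,3) = 35; x_3 ≥ 6 gives C(8,3) = 56; x_4 ≥ 6 gives C(8,3) = 56. Together 203.
No two caps can be exceeded simultaneously, so the pair terms are all 0.
By inclusion–exclusion the count is 364 − 203 + 0 = 161.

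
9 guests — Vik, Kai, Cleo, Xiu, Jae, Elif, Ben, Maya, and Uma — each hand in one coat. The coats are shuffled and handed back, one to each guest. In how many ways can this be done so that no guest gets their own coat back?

Count assignments avoiding every fixed point. For any j of the 9 guests fixed to their own coat, the other 9−j can be arranged in (9−j)! ways.
By inclusion–exclusion this is Σ_{j=0}^{9} (−1)^j C(9,j)·(9−j)!.
Computing: 362880 − 362880 + 181440 − 60480 + 15120 − 3024 + 504 − 72 + 9 − 1 = 133496.

133496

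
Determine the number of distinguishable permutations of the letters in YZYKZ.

30

Letter multiplicities in YZYKZ: K×1, Y×2, Z×2.
Dividing 5! = 120 by 2!·2! = 4 for the repeated letters gives 30.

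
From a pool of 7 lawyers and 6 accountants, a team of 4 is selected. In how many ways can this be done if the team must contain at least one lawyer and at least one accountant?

665

Total 4-person selections from all 13: C(13,4) = 715.
Subtract selections that omit an entire group: no lawyers → C(6,4) = 15; no accountants → C(7,4) = 35.
Both groups omitted at once is impossible, so 715 − 50 = 665.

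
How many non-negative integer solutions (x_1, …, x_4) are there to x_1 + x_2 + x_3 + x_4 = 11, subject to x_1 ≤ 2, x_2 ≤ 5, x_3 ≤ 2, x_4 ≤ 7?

36

By stars and bars, unrestricted non-negative solutions to x_1+…+x_4 = 11 number C(11+3,3) = 364.
Subtract solutions that violate a single cap (substitute x_i' = x_i − (cap_i+1)): x_1 ≥ 3 gives C(11,3) = 165; x_2 ≥ 6 gives C(8,3) = 56; x_3 ≥ 3 gives C(11,3) = 165; x_4 ≥ 8 gives C(6,3) = 20. Together 406.
Add back pairs where two caps are both exceeded: 10 + 56 + 1 + 10 + 0 + 1 = 78.
By inclusion–exclusion the count is 364 − 406 + 78 = 36.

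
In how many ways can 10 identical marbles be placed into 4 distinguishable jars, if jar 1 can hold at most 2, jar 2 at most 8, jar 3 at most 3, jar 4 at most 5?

Ignoring the caps, the number of non-negative solutions to x_1+…+x_4 = 10 is C(13,3) = 286.
Subtract solutions that violate a single cap (substitute x_i' = x_i − (cap_i+1)): x_1 ≥ 3 gives C(10,3) = 120; x_2 ≥ 9 gives C(4,3) = 4; x_3 ≥ 4 gives C(9,3) = 84; x_4 ≥ 6 gives C(7,3) = 35. Together 243.
Add back pairs where two caps are both exceeded: 0 + 20 + 4 + 0 + 0 + 1 = 25.
By inclusion–exclusion the count is 286 − 243 + 25 = 68.

68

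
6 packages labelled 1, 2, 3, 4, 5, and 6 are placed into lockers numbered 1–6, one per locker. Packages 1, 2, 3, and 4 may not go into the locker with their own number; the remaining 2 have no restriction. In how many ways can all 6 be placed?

Let Aᵢ (for 1 ≤ i ≤ 4) be the placements that put package i in its forbidden locker. Any j of these fix j positions, leaving (6−j)! ways to fill the rest, and there are C(4,j) ways to pick which j.
By inclusion–exclusion, the number of valid placements is Σ_{j=0}^{4} (−1)^j C(4,j)·(6−j)!.
Computing: 720 − 480 + 144 − 24 + 2 = 362.

362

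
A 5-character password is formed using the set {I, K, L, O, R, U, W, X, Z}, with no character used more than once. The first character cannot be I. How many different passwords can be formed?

The first character has 9−1 = 8 choices (anything except I).
The remaining 4 characters are filled from the other 8 symbols without repetition: 8 × 7 × 6 × 5 = 1680.
Total: 8 × 1680 = 13440.

13440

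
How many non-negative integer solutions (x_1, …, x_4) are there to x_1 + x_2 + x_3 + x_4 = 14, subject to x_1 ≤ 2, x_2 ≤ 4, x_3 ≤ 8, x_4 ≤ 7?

By stars and bars, unrestricted non-negative solutions to x_1+…+x_4 = 14 number C(14+3,3) = 680.
Subtract solutions that violate a single cap (substitute x_i' = x_i − (cap_i+1)): x_1 ≥ 3 gives C(14,3) = 364; x_2 ≥ 5 gives C(12,3) = 220; x_3 ≥ 9 gives C(8,3) = 56; x_4 ≥ 8 gives C(9,3) = 84. Together 724.
Add back pairs where two caps are both exceeded: 84 + 10 + 20 + 1 + 4 + 0 = 119.
By inclusion–exclusion the count is 680 − 724 + 119 = 75.

75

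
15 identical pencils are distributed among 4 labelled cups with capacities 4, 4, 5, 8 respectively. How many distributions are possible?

75

By stars and bars, unrestricted non-negative solutions to x_1+…+x_4 = 15 number C(15+3,3) = 816.
Subtract solutions that violate a single cap (substitute x_i' = x_i − (cap_i+1)): x_1 ≥ 5 gives C(13,3) = 286; x_2 ≥ 5 gives C(13,3) = 286; x_3 ≥ 6 gives C(12,3) = 220; x_4 ≥ 9 gives C(9,3) = 84. Together 876.
Add back pairs where two caps are both exceeded: 56 + 35 + 4 + 35 + 4 + 1 = 135.
By inclusion–exclusion the count is 816 − 876 + 135 = 75.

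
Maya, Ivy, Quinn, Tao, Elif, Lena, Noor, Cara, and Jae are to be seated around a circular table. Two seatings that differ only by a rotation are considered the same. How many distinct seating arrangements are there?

Seat Maya anywhere (absorbing the rotational symmetry), then permute the other 8: (8)! = 40320.

40320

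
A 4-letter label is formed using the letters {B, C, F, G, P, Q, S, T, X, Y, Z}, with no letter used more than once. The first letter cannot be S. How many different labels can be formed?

The first letter has 11−1 = 10 choices (anything except S).
The remaining 3 letters are filled from the other 10 symbols without repetition: 10 × 9 × 8 = 720.
Total: 10 × 720 = 7200.

7200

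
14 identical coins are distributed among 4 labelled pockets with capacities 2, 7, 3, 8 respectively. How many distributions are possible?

Without the upper bounds there are C(17,3) = 680 ways to split 14 among 4 pockets.
Subtract solutions that violate a single cap (substitute x_i' = x_i − (cap_i+1)): x_1 ≥ 3 gives C(14,3) = 364; x_2 ≥ 8 gives C(9,3) = 84; x_3 ≥ 4 gives C(13,3) = 286; x_4 ≥ 9 gives C(8,3) = 56. Together 790.
Add back pairs where two caps are both exceeded: 20 + 120 + 10 + 10 + 0 + 4 = 164.
By inclusion–exclusion the count is 680 − 790 + 164 = 54.

54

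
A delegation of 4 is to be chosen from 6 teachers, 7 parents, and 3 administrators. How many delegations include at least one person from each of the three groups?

819

With no constraint there are C(16,4) = 1820 possible selections.
Selections missing a whole group: no teachers → C(10,4) = 210; no parents → C(9,4) = 126; no administrators → C(13,4) = 715.
Add back selections omitting two groups (i.e. drawn from a single group): C(6,4) + C(7,4) + C(3,4) = 50.
By inclusion–exclusion: 1820 − 1051 + 50 = 819.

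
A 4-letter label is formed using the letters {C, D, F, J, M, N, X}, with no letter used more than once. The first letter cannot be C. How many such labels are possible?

The first letter has 7−1 = 6 choices (anything except C).
The remaining 3 letters are filled from the other 6 symbols without repetition: 6 × 5 × 4 = 120.
Total: 6 × 120 = 720.

720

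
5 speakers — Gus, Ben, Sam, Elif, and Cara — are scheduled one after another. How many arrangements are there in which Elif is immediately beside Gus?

Glue Elif and Gus into one block (2 internal orders), leaving 4 units to arrange in a row.
That gives 2 × 4! = 2 × 24 = 48.

48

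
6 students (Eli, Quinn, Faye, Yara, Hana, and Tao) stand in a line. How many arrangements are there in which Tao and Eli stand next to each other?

Glue Tao and Eli into one block (2 internal orders), leaving 5 units to arrange in a row.
That gives 2 × 5! = 2 × 120 = 240.

240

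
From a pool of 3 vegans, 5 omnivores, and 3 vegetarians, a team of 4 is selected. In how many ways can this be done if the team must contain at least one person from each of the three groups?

180

Unrestricted: C(11,4) = 330 ways to pick any 4 of the 11.
Selections missing a whole group: no vegans → C(8,4) = 70; no omnivores → C(6,4) = 15; no vegetarians → C(8,4) = 70.
Add back selections omitting two groups (i.e. drawn from a single group): C(3,4) + C(5,4) + C(3,4) = 5.
By inclusion–exclusion: 330 − 155 + 5 = 180.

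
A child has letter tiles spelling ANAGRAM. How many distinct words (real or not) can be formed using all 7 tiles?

Letter multiplicities in ANAGRAM: A×3, G×1, M×1, N×1, R×1.
So there are 7! / (3!) = 840 distinguishable arrangements.

840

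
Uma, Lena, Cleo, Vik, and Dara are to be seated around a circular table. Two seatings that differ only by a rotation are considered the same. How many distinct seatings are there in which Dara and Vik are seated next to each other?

12

Glue Dara and Vik into a block (2 internal orders). Seating 4 units around a circle gives (3)! arrangements.
So 2 × (3)! = 2 × 6 = 12.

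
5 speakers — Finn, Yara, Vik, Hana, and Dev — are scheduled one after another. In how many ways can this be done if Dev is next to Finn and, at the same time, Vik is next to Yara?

Treat {Dev,Finn} as one block (2 orders) and {Vik,Yara} as another (2 orders).
That leaves 3 units to arrange: 2 × 2 × 3! = 4 × 6 = 24.

24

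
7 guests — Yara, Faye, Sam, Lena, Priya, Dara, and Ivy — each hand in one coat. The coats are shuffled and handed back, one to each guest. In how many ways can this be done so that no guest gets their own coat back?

This is the derangement count D_7: permutations of 7 items with no fixed point.
By inclusion–exclusion this is Σ_{j=0}^{7} (−1)^j C(7,j)·(7−j)!.
Computing: 5040 − 5040 + 2520 − 840 + 210 − 42 + 7 − 1 = 1854.

1854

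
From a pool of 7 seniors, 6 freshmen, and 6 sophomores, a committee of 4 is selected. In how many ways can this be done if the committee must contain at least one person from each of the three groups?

Total 4-person selections from all 19: C(19,4) = 3876.
Selections missing a whole group: no seniors → C(12,4) = 495; no freshmen → C(13,4) = 715; no sophomores → C(13,4) = 715.
Add back selections omitting two groups (i.e. drawn from a single group): C(7,4) + C(6,4) + C(6,4) = 65.
By inclusion–exclusion: 3876 − 1925 + 65 = 2016.

2016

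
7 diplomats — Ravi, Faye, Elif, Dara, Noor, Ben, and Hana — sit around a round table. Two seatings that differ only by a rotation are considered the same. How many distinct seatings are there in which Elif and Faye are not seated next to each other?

Without the restriction there are (6)! = 720 seatings.
Those with Elif next to Faye: fuse the pair into one unit and seat 6 units around a circle — 2·(5)! = 240.
Subtracting, 720 − 240 = 480.

480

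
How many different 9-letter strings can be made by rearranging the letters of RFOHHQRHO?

15120

RFOHHQRHO has 9 letters with H appearing 3 times, O appearing twice, and R appearing twice.
Dividing 9! = 362880 by 3!·2!·2! = 24 for the repeated letters gives 15120.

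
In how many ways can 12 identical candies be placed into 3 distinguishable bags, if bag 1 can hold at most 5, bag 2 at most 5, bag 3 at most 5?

Ignoring the caps, the number of non-negative solutions to x_1+…+x_3 = 12 is C(14,2) = 91.
Subtract solutions that violate a single cap (substitute x_i' = x_i − (cap_i+1)): x_1 ≥ 6 gives C(8,2) = 28; x_2 ≥ 6 gives C(8,2) = 28; x_3 ≥ 6 gives C(8,2) = 28. Together 84.
Add back pairs where two caps are both exceeded: 1 + 1 + 1 = 3.
By inclusion–exclusion the count is 91 − 84 + 3 = 10.

10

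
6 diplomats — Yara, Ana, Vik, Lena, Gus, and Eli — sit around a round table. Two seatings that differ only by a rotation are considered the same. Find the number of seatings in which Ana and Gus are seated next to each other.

48

Glue Ana and Gus into a block (2 internal orders). Seating 5 units around a circle gives (4)! arrangements.
So 2 × (4)! = 2 × 24 = 48.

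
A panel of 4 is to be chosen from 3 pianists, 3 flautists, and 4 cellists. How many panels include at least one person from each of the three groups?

Unrestricted: C(10,4) = 210 ways to pick any 4 of the 10.
Selections missing a whole group: no pianists → C(7,4) = 35; no flautists → C(7,4) = 35; no cellists → C(6,4) = 15.
Add back selections omitting two groups (i.e. drawn from a single group): C(3,4) + C(3,4) + C(4,4) = 1.
By inclusion–exclusion: 210 − 85 + 1 = 126.

126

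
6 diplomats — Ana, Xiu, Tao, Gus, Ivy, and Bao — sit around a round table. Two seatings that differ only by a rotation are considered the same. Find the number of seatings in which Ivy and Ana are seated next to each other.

Treat {Ivy, Ana} as one unit (2 internal orders) and seat the resulting 5 units around the table: (4)! circular arrangements.
So 2 × (4)! = 2 × 24 = 48.

48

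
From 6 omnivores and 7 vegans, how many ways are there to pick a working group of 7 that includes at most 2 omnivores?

Split by how many omnivores are chosen (0 through 2).
Sum: C(6,0)·C(7,7) + C(6,1)·C(7,6) + C(6,2)·C(7,5) = 1 + 42 + 315 = 358.

358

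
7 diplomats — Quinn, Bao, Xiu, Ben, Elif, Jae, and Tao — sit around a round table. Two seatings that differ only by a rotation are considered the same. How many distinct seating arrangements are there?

720

Fix one person's seat to break rotational symmetry; the remaining 6 people can be arranged in (6)! = 720 ways.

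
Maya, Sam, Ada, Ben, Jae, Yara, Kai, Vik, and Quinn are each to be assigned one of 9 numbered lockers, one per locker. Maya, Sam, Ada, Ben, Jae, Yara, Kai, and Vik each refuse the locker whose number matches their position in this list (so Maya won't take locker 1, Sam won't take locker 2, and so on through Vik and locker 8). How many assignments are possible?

148329

Let Aᵢ (for 1 ≤ i ≤ 8) be the placements that put person i in their forbidden locker. Any j of these fix j positions, leaving (9−j)! ways to fill the rest, and there are C(8,j) ways to pick which j.
By inclusion–exclusion, the number of valid placements is Σ_{j=0}^{8} (−1)^j C(8,j)·(9−j)!.
Computing: 362880 − 322560 + 141120 − 40320 + 8400 − 1344 + 168 − 16 + 1 = 148329.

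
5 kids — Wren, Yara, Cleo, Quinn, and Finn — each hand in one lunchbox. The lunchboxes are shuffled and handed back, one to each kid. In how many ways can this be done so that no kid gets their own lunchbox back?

Count assignments avoiding every fixed point. For any j of the 5 kids fixed to their own lunchbox, the other 5−j can be arranged in (5−j)! ways.
By inclusion–exclusion this is Σ_{j=0}^{5} (−1)^j C(5,j)·(5−j)!.
Computing: 120 − 120 + 60 − 20 + 5 − 1 = 44.

44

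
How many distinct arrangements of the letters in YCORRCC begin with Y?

Fix Y in the first position and arrange the remaining 6 letters.
Those 6 letters have C appearing 3 times and R appearing twice, giving (6)!/(3!·2!) = 60.

60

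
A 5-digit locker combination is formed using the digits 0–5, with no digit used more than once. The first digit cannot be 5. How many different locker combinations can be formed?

600

The first digit has 6−1 = 5 choices (anything except 5).
The remaining 4 digits are filled from the other 5 symbols without repetition: 5 × 4 × 3 × 2 = 120.
Total: 5 × 120 = 600.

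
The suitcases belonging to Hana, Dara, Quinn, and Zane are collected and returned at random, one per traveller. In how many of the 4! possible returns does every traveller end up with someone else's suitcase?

9

Count assignments avoiding every fixed point. For any j of the 4 travellers fixed to their own suitcase, the other 4−j can be arranged in (4−j)! ways.
By inclusion–exclusion this is Σ_{j=0}^{4} (−1)^j C(4,j)·(4−j)!.
Computing: 24 − 24 + 12 − 4 + 1 = 9.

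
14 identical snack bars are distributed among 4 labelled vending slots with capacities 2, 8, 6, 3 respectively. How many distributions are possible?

42

Without the upper bounds there are C(17,3) = 680 ways to split 14 among 4 vending slots.
Subtract solutions that violate a single cap (substitute x_i' = x_i − (cap_i+1)): x_1 ≥ 3 gives C(14,3) = 364; x_2 ≥ 9 gives C(8,3) = 56; x_3 ≥ 7 gives C(10,3) = 120; x_4 ≥ 4 gives C(13,3) = 286. Together 826.
Add back pairs where two caps are both exceeded: 10 + 35 + 120 + 0 + 4 + 20 = 189.
Subtract triples: 0 + 0 + 1 + 0 = 1.
By inclusion–exclusion the count is 680 − 826 + 189 − 1 = 42.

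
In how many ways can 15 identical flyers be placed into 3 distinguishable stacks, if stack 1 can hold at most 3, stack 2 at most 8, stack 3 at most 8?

14

Ignoring the caps, the number of non-negative solutions to x_1+…+x_3 = 15 is C(17,2) = 136.
Subtract solutions that violate a single cap (substitute x_i' = x_i − (cap_i+1)): x_1 ≥ 4 gives C(13,2) = 78; x_2 ≥ 9 gives C(8,2) = 28; x_3 ≥ 9 gives C(8,2) = 28. Together 134.
Add back pairs where two caps are both exceeded: 6 + 6 + 0 = 12.
By inclusion–exclusion the count is 136 − 134 + 12 = 14.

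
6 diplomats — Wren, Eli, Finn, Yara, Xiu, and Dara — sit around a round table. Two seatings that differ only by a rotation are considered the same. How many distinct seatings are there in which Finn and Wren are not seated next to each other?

Without the restriction there are (5)! = 120 seatings.
Seatings with Finn beside Wren: treat them as a block with 2 internal orders, giving 2 × (4)! = 48.
Subtracting, 120 − 48 = 72.

72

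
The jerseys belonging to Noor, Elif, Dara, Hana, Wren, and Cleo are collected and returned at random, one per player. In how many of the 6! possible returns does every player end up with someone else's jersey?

This is the derangement count D_6: permutations of 6 items with no fixed point.
By inclusion–exclusion this is Σ_{j=0}^{6} (−1)^j C(6,j)·(6−j)!.
Computing: 720 − 720 + 360 − 120 + 30 − 6 + 1 = 265.

265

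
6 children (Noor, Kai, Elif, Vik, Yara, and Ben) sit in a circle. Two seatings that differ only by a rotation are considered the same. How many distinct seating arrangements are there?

Fix one person's seat to break rotational symmetry; the remaining 5 people can be arranged in (5)! = 120 ways.

120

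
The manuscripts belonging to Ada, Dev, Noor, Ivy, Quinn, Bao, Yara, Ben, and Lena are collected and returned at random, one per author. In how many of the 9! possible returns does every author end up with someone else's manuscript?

Let Aᵢ be the assignments in which author i gets their own manuscript. We want the size of the complement of A₁∪…∪A_9.
By inclusion–exclusion this is Σ_{j=0}^{9} (−1)^j C(9,j)·(9−j)!.
Computing: 362880 − 362880 + 181440 − 60480 + 15120 − 3024 + 504 − 72 + 9 − 1 = 133496.

133496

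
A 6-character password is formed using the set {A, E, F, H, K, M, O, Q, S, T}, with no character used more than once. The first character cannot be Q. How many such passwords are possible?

The first character has 10−1 = 9 choices (anything except Q).
The remaining 5 characters are filled from the other 9 symbols without repetition: 9 × 8 × 7 × 6 × 5 = 15120.
Total: 9 × 15120 = 136080.

136080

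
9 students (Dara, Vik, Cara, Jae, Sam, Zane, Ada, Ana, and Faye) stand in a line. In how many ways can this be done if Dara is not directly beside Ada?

Of the 9! = 362880 arrangements, those with Dara and Ada adjacent number 2 × 8! = 80640 (treat the pair as a block with 2 internal orders).
Complementary counting: 362880 − 80640 = 282240.

282240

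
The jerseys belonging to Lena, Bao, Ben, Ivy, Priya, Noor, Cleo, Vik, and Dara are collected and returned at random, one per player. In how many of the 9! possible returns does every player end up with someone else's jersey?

133496

Let Aᵢ be the assignments in which player i gets their old jersey. We want the size of the complement of A₁∪…∪A_9.
By inclusion–exclusion this is Σ_{j=0}^{9} (−1)^j C(9,j)·(9−j)!.
Computing: 362880 − 362880 + 181440 − 60480 + 15120 − 3024 + 504 − 72 + 9 − 1 = 133496.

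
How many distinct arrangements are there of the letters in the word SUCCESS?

Letter multiplicities in SUCCESS: C×2, E×1, S×3, U×1.
So there are 7! / (3!·2!) = 420 distinguishable arrangements.

420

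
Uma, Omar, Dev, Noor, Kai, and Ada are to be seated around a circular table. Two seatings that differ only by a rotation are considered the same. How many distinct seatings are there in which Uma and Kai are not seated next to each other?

All circular seatings of 6 people number (5)! = 120.
Seatings with Uma beside Kai: treat them as a block with 2 internal orders, giving 2 × (4)! = 48.
Subtracting, 120 − 48 = 72.

72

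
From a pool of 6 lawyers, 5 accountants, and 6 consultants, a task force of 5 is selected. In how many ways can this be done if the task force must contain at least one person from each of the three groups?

Unrestricted: C(17,5) = 6188 ways to pick any 5 of the 17.
Selections missing a whole group: no lawyers → C(11,5) = 462; no accountants → C(12,5) = 792; no consultants → C(11,5) = 462.
Add back selections omitting two groups (i.e. drawn from a single group): C(6,5) + C(5,5) + C(6,5) = 13.
By inclusion–exclusion: 6188 − 1716 + 13 = 4485.

4485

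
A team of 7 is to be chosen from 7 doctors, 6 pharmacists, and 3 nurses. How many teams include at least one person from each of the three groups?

9569

Unrestricted: C(16,7) = 11440 ways to pick any 7 of the 16.
Selections missing a whole group: no doctors → C(9,7) = 36; no pharmacists → C(10,7) = 120; no nurses → C(13,7) = 1716.
Add back selections omitting two groups (i.e. drawn from a single group): C(7,7) + C(6,7) + C(3,7) = 1.
By inclusion–exclusion: 11440 − 1872 + 1 = 9569.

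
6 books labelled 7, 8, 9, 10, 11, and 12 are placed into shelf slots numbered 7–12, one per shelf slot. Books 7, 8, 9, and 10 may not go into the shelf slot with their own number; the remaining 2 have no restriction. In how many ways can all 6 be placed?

362

Let Aᵢ (for 7 ≤ i ≤ 10) be the placements that put book i in its forbidden shelf slot. Any j of these fix j positions, leaving (6−j)! ways to fill the rest, and there are C(4,j) ways to pick which j.
By inclusion–exclusion, the number of valid placements is Σ_{j=0}^{4} (−1)^j C(4,j)·(6−j)!.
Computing: 720 − 480 + 144 − 24 + 2 = 362.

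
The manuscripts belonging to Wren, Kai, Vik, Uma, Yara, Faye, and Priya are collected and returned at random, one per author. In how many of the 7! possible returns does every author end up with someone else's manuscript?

1854

Count assignments avoiding every fixed point. For any j of the 7 authors fixed to their own manuscript, the other 7−j can be arranged in (7−j)! ways.
By inclusion–exclusion this is Σ_{j=0}^{7} (−1)^j C(7,j)·(7−j)!.
Computing: 5040 − 5040 + 2520 − 840 + 210 − 42 + 7 − 1 = 1854.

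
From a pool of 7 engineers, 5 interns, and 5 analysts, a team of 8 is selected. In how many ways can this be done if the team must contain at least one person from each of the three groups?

Unrestricted: C(17,8) = 24310 ways to pick any 8 of the 17.
Selections missing a whole group: no engineers → C(10,8) = 45; no interns → C(12,8) = 495; no analysts → C(12,8) = 495.
Add back selections omitting two groups (i.e. drawn from a single group): C(7,8) + C(5,8) + C(5,8) = 0.
By inclusion–exclusion: 24310 − 1035 + 0 = 23275.

23275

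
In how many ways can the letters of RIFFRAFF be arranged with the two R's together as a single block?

210

Treat the 2 copies of R as a single block. The multiset to arrange is then {RR, A, F, F, F, F, I}, 7 items in all.
That gives (7)!/(4!) = 210 arrangements.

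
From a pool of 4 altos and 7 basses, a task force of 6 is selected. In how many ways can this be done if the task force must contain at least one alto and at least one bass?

With no constraint there are C(11,6) = 462 possible selections.
Selections missing a whole group: no altos → C(7,6) = 7; no basses → C(4,6) = 0.
Both groups omitted at once is impossible, so 462 − 7 = 455.

455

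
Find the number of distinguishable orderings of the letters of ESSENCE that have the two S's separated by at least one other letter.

300

There are 7!/(3!·2!) = 420 arrangements of ESSENCE in total.
If the two S's are adjacent, glue them into one block, leaving 6 items to arrange: (6)!/(3!) = 120 ways.
Subtracting, 420 − 120 = 300 arrangements keep the S's apart.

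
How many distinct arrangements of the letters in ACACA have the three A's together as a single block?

3

Treat the 3 copies of A as a single block. The multiset to arrange is then {AAA, C, C}, 3 items in all.
That gives (3)!/(2!) = 3 arrangements.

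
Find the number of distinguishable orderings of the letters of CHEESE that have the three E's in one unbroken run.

Treat the 3 copies of E as a single block. The multiset to arrange is then {EEE, C, H, S}, 4 items in all.
All 4 items are distinct, so there are (4)! = 24 arrangements.

24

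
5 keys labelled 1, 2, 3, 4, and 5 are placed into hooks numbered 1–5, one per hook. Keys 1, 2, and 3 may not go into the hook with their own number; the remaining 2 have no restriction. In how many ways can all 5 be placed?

64

Let Aᵢ (for i ∈ {1, 2, 3}) be the placements that put key i in its forbidden hook. Any j of these fix j positions, leaving (5−j)! ways to fill the rest, and there are C(3,j) ways to pick which j.
By inclusion–exclusion, the number of valid placements is Σ_{j=0}^{3} (−1)^j C(3,j)·(5−j)!.
Computing: 120 − 72 + 18 − 2 = 64.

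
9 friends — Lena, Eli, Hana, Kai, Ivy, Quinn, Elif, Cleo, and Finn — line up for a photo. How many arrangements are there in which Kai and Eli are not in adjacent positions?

282240

Of the 9! = 362880 arrangements, those with Kai and Eli adjacent number 2 × 8! = 80640 (treat the pair as a block with 2 internal orders).
So 362880 − 80640 = 282240 arrangements keep them apart.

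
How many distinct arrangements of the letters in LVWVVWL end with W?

With the last slot taken by W, it remains to arrange the other 6 letters (LVVVWL).
Those 6 letters have L appearing twice and V appearing 3 times, giving (6)!/(3!·2!) = 60.

60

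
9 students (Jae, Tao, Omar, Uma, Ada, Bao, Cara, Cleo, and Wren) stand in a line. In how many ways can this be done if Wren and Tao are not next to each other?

282240

There are 9! = 362880 arrangements in all. If Wren and Tao are adjacent, merging them into one block gives 2·(8)! = 80640 arrangements.
So 362880 − 80640 = 282240 arrangements keep them apart.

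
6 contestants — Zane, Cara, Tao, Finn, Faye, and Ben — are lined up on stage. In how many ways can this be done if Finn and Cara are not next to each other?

Of the 6! = 720 arrangements, those with Finn and Cara adjacent number 2 × 5! = 240 (treat the pair as a block with 2 internal orders).
Complementary counting: 720 − 240 = 480.

480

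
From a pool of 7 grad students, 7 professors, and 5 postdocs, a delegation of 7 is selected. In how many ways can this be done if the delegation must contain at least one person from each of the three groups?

45374

Total 7-person selections from all 19: C(19,7) = 50388.
Subtract selections that omit an entire group: no grad students → C(12,7) = 792; no professors → C(12,7) = 792; no postdocs → C(14,7) = 3432.
Add back selections omitting two groups (i.e. drawn from a single group): C(7,7) + C(7,7) + C(5,7) = 2.
By inclusion–exclusion: 50388 − 5016 + 2 = 45374.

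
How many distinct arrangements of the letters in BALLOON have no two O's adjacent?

900

Total arrangements of BALLOON: 7!/(2!·2!) = 1260.
If the two O's are adjacent, glue them into one block, leaving 6 items to arrange: (6)!/(2!) = 360 ways.
Subtracting, 1260 − 360 = 900 arrangements keep the O's apart.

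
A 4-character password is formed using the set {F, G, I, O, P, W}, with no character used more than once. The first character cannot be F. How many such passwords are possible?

The first character has 6−1 = 5 choices (anything except F).
The remaining 3 characters are filled from the other 5 symbols without repetition: 5 × 4 × 3 = 60.
Total: 5 × 60 = 300.

300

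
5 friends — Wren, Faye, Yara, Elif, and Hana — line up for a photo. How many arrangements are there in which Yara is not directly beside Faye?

Of the 5! = 120 arrangements, those with Yara and Faye adjacent number 2 × 4! = 48 (treat the pair as a block with 2 internal orders).
So 120 − 48 = 72 arrangements keep them apart.

72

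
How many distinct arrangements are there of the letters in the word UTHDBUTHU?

15120

Letter multiplicities in UTHDBUTHU: B×1, D×1, H×2, T×2, U×3.
So there are 9! / (3!·2!·2!) = 15120 distinguishable arrangements.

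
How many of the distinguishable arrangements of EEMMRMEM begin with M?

140

Fix M in the first position and arrange the remaining 7 letters.
Those 7 letters have E appearing 3 times and M appearing 3 times, giving (7)!/(3!·3!) = 140.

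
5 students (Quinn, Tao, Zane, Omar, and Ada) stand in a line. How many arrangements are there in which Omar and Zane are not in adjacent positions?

Of the 5! = 120 arrangements, those with Omar and Zane adjacent number 2 × 4! = 48 (treat the pair as a block with 2 internal orders).
So 120 − 48 = 72 arrangements keep them apart.

72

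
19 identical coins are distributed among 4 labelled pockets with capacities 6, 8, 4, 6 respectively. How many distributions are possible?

55

Without the upper bounds there are C(22,3) = 1540 ways to split 19 among 4 pockets.
Subtract solutions that violate a single cap (substitute x_i' = x_i − (cap_i+1)): x_1 ≥ 7 gives C(15,3) = 455; x_2 ≥ 9 gives C(13,3) = 286; x_3 ≥ 5 gives C(17,3) = 680; x_4 ≥ 7 gives C(15,3) = 455. Together 1876.
Add back pairs where two caps are both exceeded: 20 + 120 + 56 + 56 + 20 + 120 = 392.
Subtract triples: 0 + 0 + 1 + 0 = 1.
By inclusion–exclusion the count is 1540 − 1876 + 392 − 1 = 55.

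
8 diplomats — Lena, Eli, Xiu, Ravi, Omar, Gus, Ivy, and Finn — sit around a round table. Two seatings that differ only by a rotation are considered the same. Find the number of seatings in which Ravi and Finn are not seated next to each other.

All circular seatings of 8 people number (7)! = 5040.
Those with Ravi next to Finn: fuse the pair into one unit and seat 7 units around a circle — 2·(6)! = 1440.
Subtracting, 5040 − 1440 = 3600.

3600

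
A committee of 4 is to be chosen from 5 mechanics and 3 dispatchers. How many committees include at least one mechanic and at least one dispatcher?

With no constraint there are C(8,4) = 70 possible selections.
Subtract selections that omit an entire group: no mechanics → C(3,4) = 0; no dispatchers → C(5,4) = 5.
Both groups omitted at once is impossible, so 70 − 5 = 65.

65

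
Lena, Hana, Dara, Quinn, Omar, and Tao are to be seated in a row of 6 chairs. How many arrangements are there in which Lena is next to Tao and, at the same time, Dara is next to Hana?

Treat {Lena,Tao} as one block (2 orders) and {Dara,Hana} as another (2 orders).
That leaves 4 units to arrange: 2 × 2 × 4! = 4 × 24 = 96.

96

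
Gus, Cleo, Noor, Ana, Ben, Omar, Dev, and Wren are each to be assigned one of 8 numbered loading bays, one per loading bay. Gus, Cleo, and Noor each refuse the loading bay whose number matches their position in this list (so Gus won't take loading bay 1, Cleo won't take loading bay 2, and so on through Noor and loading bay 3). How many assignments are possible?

27240

Let Aᵢ (for i ∈ {1, 2, 3}) be the placements that put person i in their forbidden loading bay. Any j of these fix j positions, leaving (8−j)! ways to fill the rest, and there are C(3,j) ways to pick which j.
By inclusion–exclusion, the number of valid placements is Σ_{j=0}^{3} (−1)^j C(3,j)·(8−j)!.
Computing: 40320 − 15120 + 2160 − 120 = 27240.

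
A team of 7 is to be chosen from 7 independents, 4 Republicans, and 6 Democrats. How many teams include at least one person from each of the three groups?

With no constraint there are C(17,7) = 19448 possible selections.
Subtract selections that omit an entire group: no independents → C(10,7) = 120; no Republicans → C(13,7) = 1716; no Democrats → C(11,7) = 330.
Add back selections omitting two groups (i.e. drawn from a single group): C(7,7) + C(4,7) + C(6,7) = 1.
By inclusion–exclusion: 19448 − 2166 + 1 = 17283.

17283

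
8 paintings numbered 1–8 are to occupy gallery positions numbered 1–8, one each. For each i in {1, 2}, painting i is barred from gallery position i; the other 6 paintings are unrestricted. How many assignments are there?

30960

Let Aᵢ (for i ∈ {1, 2}) be the placements that put painting i in its forbidden gallery position. Any j of these fix j positions, leaving (8−j)! ways to fill the rest, and there are C(2,j) ways to pick which j.
By inclusion–exclusion, the number of valid placements is Σ_{j=0}^{2} (−1)^j C(2,j)·(8−j)!.
Computing: 40320 − 10080 + 720 = 30960.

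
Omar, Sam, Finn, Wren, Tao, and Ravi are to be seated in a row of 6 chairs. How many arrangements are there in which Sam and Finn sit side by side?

Treat {Sam, Finn} as a single unit. There are 5 units to order, and the pair itself can be ordered 2 ways.
So the count is 2·(5)! = 240.

240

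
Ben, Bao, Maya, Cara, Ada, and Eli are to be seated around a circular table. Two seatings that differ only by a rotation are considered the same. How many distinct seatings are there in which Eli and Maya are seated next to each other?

48

Glue Eli and Maya into a block (2 internal orders). Seating 5 units around a circle gives (4)! arrangements.
So 2 × (4)! = 2 × 24 = 48.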